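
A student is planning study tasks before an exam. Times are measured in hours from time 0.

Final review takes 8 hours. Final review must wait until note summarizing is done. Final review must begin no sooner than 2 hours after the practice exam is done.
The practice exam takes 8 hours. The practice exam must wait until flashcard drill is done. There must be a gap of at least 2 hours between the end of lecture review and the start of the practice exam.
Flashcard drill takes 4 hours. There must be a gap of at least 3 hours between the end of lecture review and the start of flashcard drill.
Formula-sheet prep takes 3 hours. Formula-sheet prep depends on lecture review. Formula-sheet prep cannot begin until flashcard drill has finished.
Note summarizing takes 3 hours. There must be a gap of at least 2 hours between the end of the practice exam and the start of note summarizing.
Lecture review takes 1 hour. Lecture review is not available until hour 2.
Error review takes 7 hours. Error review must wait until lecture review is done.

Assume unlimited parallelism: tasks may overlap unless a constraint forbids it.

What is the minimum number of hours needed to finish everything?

31

Lecture review cannot begin until its own release at hour 2. It runs from hour 2 to 2 + 1 = hour 3.
Error review cannot begin until lecture review (finishes hour 3). It runs from hour 3 to 3 + 7 = hour 10.
Flashcard drill waits on lecture review (finishes hour 3, plus 3-hour gap → hour 6), so it starts at hour 6 and finishes at 6 + 4 = hour 10.
For formula-sheet prep: lecture review (finishes hour 3); flashcard drill (finishes hour 10). Taking the maximum gives a start of hour 10, and it finishes at 10 + 3 = hour 13.
The practice exam needs all of flashcard drill (finishes hour 10); lecture review (finishes hour 3, plus 2-hour gap → hour 5). That puts its earliest start at hour 10; it finishes at 10 + 8 = hour 18.
Note summarizing cannot begin until the practice exam (finishes hour 18, plus 2-hour gap → hour 20). It runs from hour 20 to 20 + 3 = hour 23.
Final review has to wait for note summarizing (finishes hour 23); the practice exam (finishes hour 18, plus 2-hour gap → hour 20). The latest of these is hour 23, so final review runs hour 23 to 23 + 8 = hour 31.
All tasks are finished once the last one completes. Finish times: Lecture review at 3, Flashcard drill at 10, The practice exam at 18, Error review at 10, Note summarizing at 23, Formula-sheet prep at 13, Final review at 31. The latest is hour 31.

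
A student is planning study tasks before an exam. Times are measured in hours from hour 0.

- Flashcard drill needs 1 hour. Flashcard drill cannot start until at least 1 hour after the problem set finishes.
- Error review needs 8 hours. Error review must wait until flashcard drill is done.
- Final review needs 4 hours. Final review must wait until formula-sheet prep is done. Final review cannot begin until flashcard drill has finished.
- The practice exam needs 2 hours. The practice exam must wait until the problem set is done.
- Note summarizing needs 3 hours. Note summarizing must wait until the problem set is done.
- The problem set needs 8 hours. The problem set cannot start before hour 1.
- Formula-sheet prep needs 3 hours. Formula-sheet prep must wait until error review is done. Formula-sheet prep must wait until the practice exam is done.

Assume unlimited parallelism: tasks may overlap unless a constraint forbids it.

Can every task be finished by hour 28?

The problem set cannot begin until its own release at hour 1. It runs from hour 1 to 1 + 8 = hour 9.
Note summarizing waits on the problem set (finishes hour 9), so it starts at hour 9 and finishes at 9 + 3 = hour 12.
The practice exam waits on the problem set (finishes hour 9), so it starts at hour 9 and finishes at 9 + 2 = hour 11.
After the problem set (finishes hour 9, plus 1-hour gap → hour 10), flashcard drill can start at hour 10 and finishes at hour 11.
Error review cannot begin until flashcard drill (finishes hour 11). It runs from hour 11 to 11 + 8 = hour 19.
Formula-sheet prep has to wait for error review (finishes hour 19); the practice exam (finishes hour 11). The latest of these is hour 19, so formula-sheet prep runs hour 19 to 19 + 3 = hour 22.
Final review needs all of formula-sheet prep (finishes hour 22); flashcard drill (finishes hour 11). That puts its earliest start at hour 22; it finishes at 22 + 4 = hour 26.
Every task is finished by hour 26, which is no later than the deadline of 28, so the schedule is feasible.

Yes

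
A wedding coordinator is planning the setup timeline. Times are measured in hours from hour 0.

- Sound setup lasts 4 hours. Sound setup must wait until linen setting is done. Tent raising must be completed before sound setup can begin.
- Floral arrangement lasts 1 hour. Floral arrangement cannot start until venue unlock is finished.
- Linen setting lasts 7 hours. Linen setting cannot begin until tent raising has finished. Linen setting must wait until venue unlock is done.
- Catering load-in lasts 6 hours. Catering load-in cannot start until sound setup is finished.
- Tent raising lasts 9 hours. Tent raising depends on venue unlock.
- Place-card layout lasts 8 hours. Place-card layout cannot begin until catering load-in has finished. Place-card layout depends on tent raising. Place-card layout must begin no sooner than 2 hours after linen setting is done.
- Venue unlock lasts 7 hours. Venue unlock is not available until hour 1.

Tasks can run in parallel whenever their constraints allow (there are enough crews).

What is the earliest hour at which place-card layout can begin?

Venue unlock waits on its own release at hour 1, so it starts at hour 1 and finishes at 1 + 7 = hour 8.
After venue unlock (finishes hour 8), tent raising can start at hour 8 and finishes at hour 17.
For linen setting: tent raising (finishes hour 17); venue unlock (finishes hour 8). Taking the maximum gives a start of hour 17, and it finishes at 17 + 7 = hour 24.
Sound setup needs all of linen setting (finishes hour 24); tent raising (finishes hour 17). That puts its earliest start at hour 24; it finishes at 24 + 4 = hour 28.
After sound setup (finishes hour 28), catering load-in can start at hour 28 and finishes at hour 34.
Place-card layout waits on catering load-in (finishes hour 34); tent raising (finishes hour 17); linen setting (finishes hour 24, plus 2-hour gap → hour 26). The latest of these is hour 34, which is the earliest place-card layout can start.

34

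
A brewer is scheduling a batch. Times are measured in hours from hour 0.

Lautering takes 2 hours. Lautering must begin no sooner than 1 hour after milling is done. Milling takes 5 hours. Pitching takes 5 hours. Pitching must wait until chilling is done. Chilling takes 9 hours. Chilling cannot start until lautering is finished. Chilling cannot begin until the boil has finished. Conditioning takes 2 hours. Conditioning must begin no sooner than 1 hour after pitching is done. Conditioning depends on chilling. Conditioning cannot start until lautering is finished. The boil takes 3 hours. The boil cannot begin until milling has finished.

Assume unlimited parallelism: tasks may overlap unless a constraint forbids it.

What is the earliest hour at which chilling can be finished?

Milling can start immediately at hour 0; it finishes at hour 5.
The boil waits on milling (finishes hour 5), so it starts at hour 5 and finishes at 5 + 3 = hour 8.
Lautering waits on milling (finishes hour 5, plus 1-hour gap → hour 6), so it starts at hour 6 and finishes at 6 + 2 = hour 8.
For chilling: lautering (finishes hour 8); the boil (finishes hour 8). Taking the maximum gives a start of hour 8, and it finishes at 8 + 9 = hour 17.

17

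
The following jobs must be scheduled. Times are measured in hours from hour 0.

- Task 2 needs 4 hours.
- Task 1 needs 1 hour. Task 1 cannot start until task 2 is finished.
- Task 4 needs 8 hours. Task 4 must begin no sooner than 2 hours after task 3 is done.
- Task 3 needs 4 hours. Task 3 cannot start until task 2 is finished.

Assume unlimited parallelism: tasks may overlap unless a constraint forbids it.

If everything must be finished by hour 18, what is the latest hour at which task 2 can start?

0

To finish by hour 18, task 1 (duration 1) must start no later than hour 17.
Task 4 has no dependents, so it just needs to finish by hour 18. Starting by 18 − 8 = hour 10 achieves that.
Task 3 must finish before task 4 (must start by hour 10, minus 2-hour gap → hour 8). With a 4-hour duration, task 3 must start by 8 − 4 = hour 4.
Task 2 must finish in time for task 1 (must start by hour 17); task 3 (must start by hour 4). The tightest is hour 4, so task 2 must start by 4 − 4 = hour 0.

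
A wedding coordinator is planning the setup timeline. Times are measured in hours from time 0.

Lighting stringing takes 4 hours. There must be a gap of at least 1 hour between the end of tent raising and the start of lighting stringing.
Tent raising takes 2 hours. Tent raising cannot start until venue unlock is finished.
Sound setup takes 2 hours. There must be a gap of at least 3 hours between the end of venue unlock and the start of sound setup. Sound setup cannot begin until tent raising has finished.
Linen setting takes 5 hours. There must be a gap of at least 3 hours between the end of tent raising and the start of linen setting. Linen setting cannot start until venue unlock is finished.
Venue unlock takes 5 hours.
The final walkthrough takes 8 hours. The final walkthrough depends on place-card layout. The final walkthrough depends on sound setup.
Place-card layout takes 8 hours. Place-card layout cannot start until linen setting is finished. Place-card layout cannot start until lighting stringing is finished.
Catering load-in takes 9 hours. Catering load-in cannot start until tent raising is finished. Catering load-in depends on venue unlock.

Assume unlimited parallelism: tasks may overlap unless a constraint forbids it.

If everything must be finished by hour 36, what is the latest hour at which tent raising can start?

Nothing follows the final walkthrough; the deadline of hour 36 is its only limit. It must start by 36 − 8 = hour 28.
Since the final walkthrough (must start by hour 28) depends on it, place-card layout must finish by hour 28. Backing off its 8-hour duration gives a latest start of hour 20.
Linen setting has to be done before place-card layout (must start by hour 20). That means finishing by hour 20, i.e. starting by 20 − 5 = hour 15.
Lighting stringing has to be done before place-card layout (must start by hour 20). That means finishing by hour 20, i.e. starting by 20 − 4 = hour 16.
Since the final walkthrough (must start by hour 28) depends on it, sound setup must finish by hour 28. Backing off its 2-hour duration gives a latest start of hour 26.
Nothing follows catering load-in; the deadline of hour 36 is its only limit. It must start by 36 − 9 = hour 27.
Tent raising feeds linen setting (must start by hour 15, minus 3-hour gap → hour 12); lighting stringing (must start by hour 16, minus 1-hour gap → hour 15); sound setup (must start by hour 26); catering load-in (must start by hour 27). Taking the minimum, tent raising must finish by hour 12 and start by 12 − 2 = hour 10.

10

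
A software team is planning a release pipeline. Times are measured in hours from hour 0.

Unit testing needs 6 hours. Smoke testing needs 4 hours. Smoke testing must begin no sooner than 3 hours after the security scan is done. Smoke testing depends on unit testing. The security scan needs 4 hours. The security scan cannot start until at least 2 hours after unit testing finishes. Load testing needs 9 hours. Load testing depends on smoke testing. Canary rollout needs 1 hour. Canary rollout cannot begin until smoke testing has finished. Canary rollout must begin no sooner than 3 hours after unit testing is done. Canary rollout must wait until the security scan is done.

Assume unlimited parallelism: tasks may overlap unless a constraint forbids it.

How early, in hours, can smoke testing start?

15

Nothing blocks unit testing, so it runs from hour 0 to hour 6.
After unit testing (finishes hour 6, plus 2-hour gap → hour 8), the security scan can start at hour 8 and finishes at hour 12.
Smoke testing waits on the security scan (finishes hour 12, plus 3-hour gap → hour 15); unit testing (finishes hour 6). The latest of these is hour 15, which is the earliest smoke testing can start.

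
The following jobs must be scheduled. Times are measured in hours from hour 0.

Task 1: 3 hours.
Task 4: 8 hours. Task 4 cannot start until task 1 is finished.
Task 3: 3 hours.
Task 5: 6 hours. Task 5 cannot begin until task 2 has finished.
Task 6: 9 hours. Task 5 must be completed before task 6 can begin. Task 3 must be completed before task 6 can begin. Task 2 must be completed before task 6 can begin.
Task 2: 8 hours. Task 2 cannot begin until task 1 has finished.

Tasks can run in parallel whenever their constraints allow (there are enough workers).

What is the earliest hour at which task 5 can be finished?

17

Nothing blocks task 1, so it runs from hour 0 to hour 3.
Task 2 cannot begin until task 1 (finishes hour 3). It runs from hour 3 to 3 + 8 = hour 11.
After task 2 (finishes hour 11), task 5 can start at hour 11 and finishes at hour 17.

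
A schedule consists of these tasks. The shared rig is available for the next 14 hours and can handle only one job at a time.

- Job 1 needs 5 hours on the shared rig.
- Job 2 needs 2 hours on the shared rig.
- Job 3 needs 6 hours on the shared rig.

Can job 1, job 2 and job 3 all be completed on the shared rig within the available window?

Yes

Running back to back, the jobs need 5 + 2 + 6 = 13 hours on the shared rig.
Since 13 ≤ 14, they fit within the window.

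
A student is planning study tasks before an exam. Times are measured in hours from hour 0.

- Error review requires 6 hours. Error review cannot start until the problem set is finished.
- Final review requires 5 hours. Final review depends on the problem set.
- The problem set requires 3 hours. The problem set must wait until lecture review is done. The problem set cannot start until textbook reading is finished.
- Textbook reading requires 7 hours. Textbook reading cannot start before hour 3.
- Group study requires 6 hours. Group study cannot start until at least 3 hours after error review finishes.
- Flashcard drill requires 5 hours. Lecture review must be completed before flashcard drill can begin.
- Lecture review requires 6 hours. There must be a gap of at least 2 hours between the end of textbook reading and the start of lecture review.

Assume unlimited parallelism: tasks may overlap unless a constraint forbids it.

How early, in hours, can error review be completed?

Textbook reading cannot begin until its own release at hour 3. It runs from hour 3 to 3 + 7 = hour 10.
Lecture review waits on textbook reading (finishes hour 10, plus 2-hour gap → hour 12), so it starts at hour 12 and finishes at 12 + 6 = hour 18.
The problem set cannot start until lecture review (finishes hour 18); textbook reading (finishes hour 10). The controlling bound is hour 18, so the problem set finishes at 18 + 3 = hour 21.
Error review waits on the problem set (finishes hour 21), so it starts at hour 21 and finishes at 21 + 6 = hour 27.

27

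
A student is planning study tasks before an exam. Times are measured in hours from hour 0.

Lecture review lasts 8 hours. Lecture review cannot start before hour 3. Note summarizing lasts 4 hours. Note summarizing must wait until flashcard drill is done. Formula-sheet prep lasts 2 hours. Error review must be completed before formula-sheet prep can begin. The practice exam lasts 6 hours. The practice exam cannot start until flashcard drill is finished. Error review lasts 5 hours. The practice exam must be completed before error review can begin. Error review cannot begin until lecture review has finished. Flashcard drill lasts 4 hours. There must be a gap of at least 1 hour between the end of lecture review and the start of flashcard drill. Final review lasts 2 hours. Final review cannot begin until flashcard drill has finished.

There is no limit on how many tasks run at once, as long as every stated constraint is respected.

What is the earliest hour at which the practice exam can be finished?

22

Lecture review waits on its own release at hour 3, so it starts at hour 3 and finishes at 3 + 8 = hour 11.
After lecture review (finishes hour 11, plus 1-hour gap → hour 12), flashcard drill can start at hour 12 and finishes at hour 16.
After flashcard drill (finishes hour 16), the practice exam can start at hour 16 and finishes at hour 22.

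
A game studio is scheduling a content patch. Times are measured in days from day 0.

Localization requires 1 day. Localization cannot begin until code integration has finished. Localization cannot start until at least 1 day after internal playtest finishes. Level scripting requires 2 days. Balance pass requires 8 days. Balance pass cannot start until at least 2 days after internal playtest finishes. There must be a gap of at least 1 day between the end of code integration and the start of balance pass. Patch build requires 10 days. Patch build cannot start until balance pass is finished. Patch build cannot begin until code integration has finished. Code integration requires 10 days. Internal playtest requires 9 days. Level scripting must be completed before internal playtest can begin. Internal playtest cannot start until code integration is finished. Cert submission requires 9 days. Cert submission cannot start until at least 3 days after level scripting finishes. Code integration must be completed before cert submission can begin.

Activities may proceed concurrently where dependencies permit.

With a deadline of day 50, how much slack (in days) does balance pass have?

Code integration can start immediately at day 0; it finishes at day 10.
Level scripting has no prerequisites, so it starts at day 0 and finishes at day 2.
Internal playtest needs all of level scripting (finishes day 2); code integration (finishes day 10). That puts its earliest start at day 10; it finishes at 10 + 9 = day 19.
Balance pass has to wait for internal playtest (finishes day 19, plus 2-day gap → day 21); code integration (finishes day 10, plus 1-day gap → day 11). The latest of these is day 21, so balance pass runs day 21 to 21 + 8 = day 29.

Working backward from the deadline:
Patch build has no dependents, so it just needs to finish by day 50. Starting by 50 − 10 = day 40 achieves that.
Since patch build (must start by day 40) depends on it, balance pass must finish by day 40. Backing off its 8-day duration gives a latest start of day 32.
So balance pass can start as early as day 21 and as late as day 32, giving 32 − 21 = 11 days of slack.

11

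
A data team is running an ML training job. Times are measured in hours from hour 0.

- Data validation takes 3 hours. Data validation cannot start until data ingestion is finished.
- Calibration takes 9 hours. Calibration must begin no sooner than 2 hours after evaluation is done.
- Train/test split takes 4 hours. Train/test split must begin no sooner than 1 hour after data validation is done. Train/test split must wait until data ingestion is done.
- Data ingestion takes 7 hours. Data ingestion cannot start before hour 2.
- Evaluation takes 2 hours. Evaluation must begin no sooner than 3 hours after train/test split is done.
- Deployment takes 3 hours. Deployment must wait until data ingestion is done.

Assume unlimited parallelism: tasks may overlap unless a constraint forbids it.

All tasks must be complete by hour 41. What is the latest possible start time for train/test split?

21

To finish by hour 41, calibration (duration 9) must start no later than hour 32.
Evaluation must finish before calibration (must start by hour 32, minus 2-hour gap → hour 30). With a 2-hour duration, evaluation must start by 30 − 2 = hour 28.
Train/test split feeds into evaluation (must start by hour 28, minus 3-hour gap → hour 25); so train/test split must finish by hour 25 and therefore start by hour 21.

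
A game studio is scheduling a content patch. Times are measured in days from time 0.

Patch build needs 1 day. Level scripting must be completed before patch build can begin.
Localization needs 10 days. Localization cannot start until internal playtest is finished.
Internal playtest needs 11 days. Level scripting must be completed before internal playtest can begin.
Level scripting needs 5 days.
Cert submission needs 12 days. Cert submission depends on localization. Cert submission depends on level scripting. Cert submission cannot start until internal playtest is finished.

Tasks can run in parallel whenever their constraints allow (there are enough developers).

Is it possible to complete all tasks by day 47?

Level scripting has no prerequisites, so it starts at day 0 and finishes at day 5.
After level scripting (finishes day 5), patch build can start at day 5 and finishes at day 6.
After level scripting (finishes day 5), internal playtest can start at day 5 and finishes at day 16.
Localization cannot begin until internal playtest (finishes day 16). It runs from day 16 to 16 + 10 = day 26.
Cert submission needs all of localization (finishes day 26); level scripting (finishes day 5); internal playtest (finishes day 16). That puts its earliest start at day 26; it finishes at 26 + 12 = day 38.
Every task is finished by day 38, which is no later than the deadline of 47, so the schedule is feasible.

Yes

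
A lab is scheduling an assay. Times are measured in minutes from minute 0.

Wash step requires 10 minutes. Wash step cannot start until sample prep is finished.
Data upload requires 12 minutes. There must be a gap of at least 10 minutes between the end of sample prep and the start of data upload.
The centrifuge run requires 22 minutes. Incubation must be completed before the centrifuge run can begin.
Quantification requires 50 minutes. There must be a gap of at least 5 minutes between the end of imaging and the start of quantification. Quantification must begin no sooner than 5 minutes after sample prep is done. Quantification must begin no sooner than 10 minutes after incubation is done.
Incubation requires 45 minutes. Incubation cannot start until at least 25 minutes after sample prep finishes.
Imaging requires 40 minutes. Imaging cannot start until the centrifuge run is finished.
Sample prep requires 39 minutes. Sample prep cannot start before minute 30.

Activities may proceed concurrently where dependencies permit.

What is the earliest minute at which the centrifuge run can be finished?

Sample prep cannot begin until its own release at minute 30. It runs from minute 30 to 30 + 39 = minute 69.
Incubation cannot begin until sample prep (finishes minute 69, plus 25-minute gap → minute 94). It runs from minute 94 to 94 + 45 = minute 139.
The centrifuge run waits on incubation (finishes minute 139), so it starts at minute 139 and finishes at 139 + 22 = minute 161.

161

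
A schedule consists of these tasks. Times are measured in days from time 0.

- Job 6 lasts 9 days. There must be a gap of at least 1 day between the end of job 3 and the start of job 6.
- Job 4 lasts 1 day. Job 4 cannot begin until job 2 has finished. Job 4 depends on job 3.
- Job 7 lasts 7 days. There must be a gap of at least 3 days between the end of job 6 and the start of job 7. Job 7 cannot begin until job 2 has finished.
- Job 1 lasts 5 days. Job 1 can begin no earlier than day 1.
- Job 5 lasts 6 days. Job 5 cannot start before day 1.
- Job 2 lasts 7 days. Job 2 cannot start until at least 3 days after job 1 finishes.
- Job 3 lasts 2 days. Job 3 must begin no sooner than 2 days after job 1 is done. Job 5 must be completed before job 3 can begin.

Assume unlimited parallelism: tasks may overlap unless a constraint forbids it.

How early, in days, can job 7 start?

23

Job 5 waits on its own release at day 1, so it starts at day 1 and finishes at 1 + 6 = day 7.
Job 1 cannot begin until its own release at day 1. It runs from day 1 to 1 + 5 = day 6.
For job 3: job 1 (finishes day 6, plus 2-day gap → day 8); job 5 (finishes day 7). Taking the maximum gives a start of day 8, and it finishes at 8 + 2 = day 10.
Job 6 waits on job 3 (finishes day 10, plus 1-day gap → day 11), so it starts at day 11 and finishes at 11 + 9 = day 20.
Job 2 waits on job 1 (finishes day 6, plus 3-day gap → day 9), so it starts at day 9 and finishes at 9 + 7 = day 16.
Job 7 waits on job 6 (finishes day 20, plus 3-day gap → day 23); job 2 (finishes day 16). The latest of these is day 23, which is the earliest job 7 can start.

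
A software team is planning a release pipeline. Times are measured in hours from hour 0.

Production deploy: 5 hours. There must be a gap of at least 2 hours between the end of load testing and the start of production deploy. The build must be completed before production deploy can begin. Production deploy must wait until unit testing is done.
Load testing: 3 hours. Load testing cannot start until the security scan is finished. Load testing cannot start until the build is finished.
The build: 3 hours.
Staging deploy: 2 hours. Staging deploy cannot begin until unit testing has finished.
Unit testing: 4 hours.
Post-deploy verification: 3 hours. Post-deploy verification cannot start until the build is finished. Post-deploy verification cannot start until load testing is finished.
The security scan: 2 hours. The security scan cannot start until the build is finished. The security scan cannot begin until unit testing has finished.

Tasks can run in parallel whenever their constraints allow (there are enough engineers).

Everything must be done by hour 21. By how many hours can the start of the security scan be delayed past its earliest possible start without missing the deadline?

Nothing blocks unit testing, so it runs from hour 0 to hour 4.
The build can start immediately at hour 0; it finishes at hour 3.
The security scan cannot start until the build (finishes hour 3); unit testing (finishes hour 4). The controlling bound is hour 4, so the security scan finishes at 4 + 2 = hour 6.

Working backward from the deadline:
Production deploy must finish by hour 21; it takes 5 hours, so it must start by 21 − 5 = hour 16.
To finish by hour 21, post-deploy verification (duration 3) must start no later than hour 18.
Load testing must finish in time for production deploy (must start by hour 16, minus 2-hour gap → hour 14); post-deploy verification (must start by hour 18). The tightest is hour 14, so load testing must start by 14 − 3 = hour 11.
The security scan must finish before load testing (must start by hour 11). With a 2-hour duration, the security scan must start by 11 − 2 = hour 9.
So the security scan can start as early as hour 4 and as late as hour 9, giving 9 − 4 = 5 hours of slack.

5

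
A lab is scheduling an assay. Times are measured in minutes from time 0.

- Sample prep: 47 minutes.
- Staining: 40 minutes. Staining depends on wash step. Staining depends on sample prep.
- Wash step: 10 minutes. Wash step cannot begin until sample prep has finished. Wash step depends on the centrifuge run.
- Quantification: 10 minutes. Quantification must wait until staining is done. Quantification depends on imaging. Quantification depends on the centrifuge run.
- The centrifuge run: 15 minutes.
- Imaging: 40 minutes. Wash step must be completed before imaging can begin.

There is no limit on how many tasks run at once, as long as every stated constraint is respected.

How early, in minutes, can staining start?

57

Nothing blocks the centrifuge run, so it runs from minute 0 to minute 15.
Sample prep can start immediately at minute 0; it finishes at minute 47.
Wash step needs all of sample prep (finishes minute 47); the centrifuge run (finishes minute 15). That puts its earliest start at minute 47; it finishes at 47 + 10 = minute 57.
Staining waits on wash step (finishes minute 57); sample prep (finishes minute 47). The latest of these is minute 57, which is the earliest staining can start.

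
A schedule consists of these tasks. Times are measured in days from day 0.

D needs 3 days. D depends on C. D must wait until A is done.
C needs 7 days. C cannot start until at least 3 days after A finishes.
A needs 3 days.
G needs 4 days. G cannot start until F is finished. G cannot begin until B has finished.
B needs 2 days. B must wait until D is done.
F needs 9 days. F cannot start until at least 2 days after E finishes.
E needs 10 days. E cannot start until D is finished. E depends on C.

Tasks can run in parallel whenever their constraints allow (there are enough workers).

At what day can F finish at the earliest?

37

A can start immediately at day 0; it finishes at day 3.
C cannot begin until A (finishes day 3, plus 3-day gap → day 6). It runs from day 6 to 6 + 7 = day 13.
D needs all of C (finishes day 13); A (finishes day 3). That puts its earliest start at day 13; it finishes at 13 + 3 = day 16.
For E: D (finishes day 16); C (finishes day 13). Taking the maximum gives a start of day 16, and it finishes at 16 + 10 = day 26.
After E (finishes day 26, plus 2-day gap → day 28), F can start at day 28 and finishes at day 37.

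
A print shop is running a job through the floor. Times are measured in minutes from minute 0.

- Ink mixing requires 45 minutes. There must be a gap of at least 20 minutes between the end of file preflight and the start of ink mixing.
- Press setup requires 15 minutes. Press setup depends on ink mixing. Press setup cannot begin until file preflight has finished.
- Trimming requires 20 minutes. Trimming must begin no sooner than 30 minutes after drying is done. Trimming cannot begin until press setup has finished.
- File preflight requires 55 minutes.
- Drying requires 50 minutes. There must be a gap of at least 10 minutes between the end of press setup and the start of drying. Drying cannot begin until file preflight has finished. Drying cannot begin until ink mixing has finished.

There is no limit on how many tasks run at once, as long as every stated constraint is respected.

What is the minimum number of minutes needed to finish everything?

File preflight has no prerequisites, so it starts at minute 0 and finishes at minute 55.
After file preflight (finishes minute 55, plus 20-minute gap → minute 75), ink mixing can start at minute 75 and finishes at minute 120.
Press setup cannot start until ink mixing (finishes minute 120); file preflight (finishes minute 55). The controlling bound is minute 120, so press setup finishes at 120 + 15 = minute 135.
Drying cannot start until press setup (finishes minute 135, plus 10-minute gap → minute 145); file preflight (finishes minute 55); ink mixing (finishes minute 120). The controlling bound is minute 145, so drying finishes at 145 + 50 = minute 195.
Trimming cannot start until drying (finishes minute 195, plus 30-minute gap → minute 225); press setup (finishes minute 135). The controlling bound is minute 225, so trimming finishes at 225 + 20 = minute 245.
All tasks are finished once the last one completes. Finish times: File preflight at 55, Ink mixing at 120, Press setup at 135, Drying at 195, Trimming at 245. The latest is minute 245.

245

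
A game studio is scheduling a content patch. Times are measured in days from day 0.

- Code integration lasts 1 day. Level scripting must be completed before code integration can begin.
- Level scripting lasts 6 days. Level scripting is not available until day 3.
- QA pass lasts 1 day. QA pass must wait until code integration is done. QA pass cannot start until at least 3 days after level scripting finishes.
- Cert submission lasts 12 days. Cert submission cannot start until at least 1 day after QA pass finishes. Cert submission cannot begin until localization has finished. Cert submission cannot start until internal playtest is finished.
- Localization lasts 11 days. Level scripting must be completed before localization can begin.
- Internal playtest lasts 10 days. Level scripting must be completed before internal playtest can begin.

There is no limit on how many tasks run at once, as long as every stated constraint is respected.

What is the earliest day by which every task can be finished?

Level scripting cannot begin until its own release at day 3. It runs from day 3 to 3 + 6 = day 9.
After level scripting (finishes day 9), localization can start at day 9 and finishes at day 20.
Internal playtest waits on level scripting (finishes day 9), so it starts at day 9 and finishes at 9 + 10 = day 19.
Code integration cannot begin until level scripting (finishes day 9). It runs from day 9 to 9 + 1 = day 10.
QA pass needs all of code integration (finishes day 10); level scripting (finishes day 9, plus 3-day gap → day 12). That puts its earliest start at day 12; it finishes at 12 + 1 = day 13.
Cert submission cannot start until QA pass (finishes day 13, plus 1-day gap → day 14); localization (finishes day 20); internal playtest (finishes day 19). The controlling bound is day 20, so cert submission finishes at 20 + 12 = day 32.
All tasks are finished once the last one completes. Finish times: Level scripting at 9, Code integration at 10, Internal playtest at 19, Localization at 20, QA pass at 13, Cert submission at 32. The latest is day 32.

32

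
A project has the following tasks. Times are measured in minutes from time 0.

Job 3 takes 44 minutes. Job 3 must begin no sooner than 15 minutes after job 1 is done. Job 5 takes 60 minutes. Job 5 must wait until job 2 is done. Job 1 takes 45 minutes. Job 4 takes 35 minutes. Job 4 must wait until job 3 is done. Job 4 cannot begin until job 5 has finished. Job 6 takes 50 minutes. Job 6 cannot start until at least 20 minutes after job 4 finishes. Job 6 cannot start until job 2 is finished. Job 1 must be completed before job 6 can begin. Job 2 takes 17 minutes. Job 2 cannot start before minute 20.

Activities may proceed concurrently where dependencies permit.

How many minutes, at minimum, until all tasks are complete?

Job 2 cannot begin until its own release at minute 20. It runs from minute 20 to 20 + 17 = minute 37.
Job 5 waits on job 2 (finishes minute 37), so it starts at minute 37 and finishes at 37 + 60 = minute 97.
Job 1 has no prerequisites, so it starts at minute 0 and finishes at minute 45.
After job 1 (finishes minute 45, plus 15-minute gap → minute 60), job 3 can start at minute 60 and finishes at minute 104.
Job 4 cannot start until job 3 (finishes minute 104); job 5 (finishes minute 97). The controlling bound is minute 104, so job 4 finishes at 104 + 35 = minute 139.
Job 6 needs all of job 4 (finishes minute 139, plus 20-minute gap → minute 159); job 2 (finishes minute 37); job 1 (finishes minute 45). That puts its earliest start at minute 159; it finishes at 159 + 50 = minute 209.
All tasks are finished once the last one completes. Finish times: Job 1 at 45, Job 2 at 37, Job 3 at 104, Job 4 at 139, Job 5 at 97, Job 6 at 209. The latest is minute 209.

209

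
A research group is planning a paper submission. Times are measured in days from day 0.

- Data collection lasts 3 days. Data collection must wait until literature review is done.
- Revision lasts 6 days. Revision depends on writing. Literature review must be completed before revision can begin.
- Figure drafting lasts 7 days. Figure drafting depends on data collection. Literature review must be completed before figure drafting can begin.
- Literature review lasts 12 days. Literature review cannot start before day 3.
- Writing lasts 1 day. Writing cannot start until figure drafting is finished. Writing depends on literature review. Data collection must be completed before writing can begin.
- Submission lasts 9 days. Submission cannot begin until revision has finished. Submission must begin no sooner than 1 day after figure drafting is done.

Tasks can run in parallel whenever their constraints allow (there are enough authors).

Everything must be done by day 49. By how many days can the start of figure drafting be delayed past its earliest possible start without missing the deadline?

Literature review waits on its own release at day 3, so it starts at day 3 and finishes at 3 + 12 = day 15.
Data collection waits on literature review (finishes day 15), so it starts at day 15 and finishes at 15 + 3 = day 18.
Figure drafting has to wait for data collection (finishes day 18); literature review (finishes day 15). The latest of these is day 18, so figure drafting runs day 18 to 18 + 7 = day 25.

Working backward from the deadline:
Submission must finish by day 49; it takes 9 days, so it must start by 49 − 9 = day 40.
Revision has to be done before submission (must start by day 40). That means finishing by day 40, i.e. starting by 40 − 6 = day 34.
Since revision (must start by day 34) depends on it, writing must finish by day 34. Backing off its 1-day duration gives a latest start of day 33.
Figure drafting must finish in time for writing (must start by day 33); submission (must start by day 40, minus 1-day gap → day 39). The tightest is day 33, so figure drafting must start by 33 − 7 = day 26.
So figure drafting can start as early as day 18 and as late as day 26, giving 26 − 18 = 8 days of slack.

8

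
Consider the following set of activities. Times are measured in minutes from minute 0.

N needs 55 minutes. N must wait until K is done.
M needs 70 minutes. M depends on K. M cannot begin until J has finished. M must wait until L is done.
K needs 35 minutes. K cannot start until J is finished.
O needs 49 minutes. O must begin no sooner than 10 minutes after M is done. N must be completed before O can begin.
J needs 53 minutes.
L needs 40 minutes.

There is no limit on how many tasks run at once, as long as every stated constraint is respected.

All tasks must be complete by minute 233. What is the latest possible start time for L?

O must finish by minute 233; it takes 49 minutes, so it must start by 233 − 49 = minute 184.
M feeds into O (must start by minute 184, minus 10-minute gap → minute 174); so M must finish by minute 174 and therefore start by minute 104.
L feeds into M (must start by minute 104); so L must finish by minute 104 and therefore start by minute 64.

64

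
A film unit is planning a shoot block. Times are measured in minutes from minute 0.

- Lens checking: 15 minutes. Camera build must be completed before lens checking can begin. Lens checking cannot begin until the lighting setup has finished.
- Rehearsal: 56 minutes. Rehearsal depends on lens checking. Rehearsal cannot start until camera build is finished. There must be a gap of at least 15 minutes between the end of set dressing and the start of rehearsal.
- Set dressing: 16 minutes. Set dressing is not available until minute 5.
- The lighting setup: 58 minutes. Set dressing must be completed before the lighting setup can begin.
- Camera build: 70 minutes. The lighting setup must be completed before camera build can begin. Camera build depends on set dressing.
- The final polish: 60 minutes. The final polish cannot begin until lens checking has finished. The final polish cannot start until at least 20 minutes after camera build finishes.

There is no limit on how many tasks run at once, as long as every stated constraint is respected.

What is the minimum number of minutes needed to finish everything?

Set dressing waits on its own release at minute 5, so it starts at minute 5 and finishes at 5 + 16 = minute 21.
The lighting setup waits on set dressing (finishes minute 21), so it starts at minute 21 and finishes at 21 + 58 = minute 79.
Camera build has to wait for the lighting setup (finishes minute 79); set dressing (finishes minute 21). The latest of these is minute 79, so camera build runs minute 79 to 79 + 70 = minute 149.
Lens checking cannot start until camera build (finishes minute 149); the lighting setup (finishes minute 79). The controlling bound is minute 149, so lens checking finishes at 149 + 15 = minute 164.
The final polish needs all of lens checking (finishes minute 164); camera build (finishes minute 149, plus 20-minute gap → minute 169). That puts its earliest start at minute 169; it finishes at 169 + 60 = minute 229.
Rehearsal has to wait for lens checking (finishes minute 164); camera build (finishes minute 149); set dressing (finishes minute 21, plus 15-minute gap → minute 36). The latest of these is minute 164, so rehearsal runs minute 164 to 164 + 56 = minute 220.
All tasks are finished once the last one completes. Finish times: Set dressing at 21, The lighting setup at 79, Camera build at 149, Lens checking at 164, Rehearsal at 220, The final polish at 229. The latest is minute 229.

229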